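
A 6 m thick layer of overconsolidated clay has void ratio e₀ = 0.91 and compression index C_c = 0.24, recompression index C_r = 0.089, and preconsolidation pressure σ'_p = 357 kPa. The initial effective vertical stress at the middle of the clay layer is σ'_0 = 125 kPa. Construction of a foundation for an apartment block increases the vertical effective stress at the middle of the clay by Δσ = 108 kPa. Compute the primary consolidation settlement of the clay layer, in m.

S_c ≈ 0.0756 m

Final effective stress: σ'_f = 125 + 108 = 233 kPa.
σ'_f = 233 ≤ σ'_p = 357 kPa, so the clay remains overconsolidated and only the recompression index applies:
S_c = C_r·H/(1+e₀)·log₁₀(σ'_f/σ'_0) = 0.089×6/1.91×log₁₀(233/125)
    = 0.27958 × 0.27045 = 0.07561 m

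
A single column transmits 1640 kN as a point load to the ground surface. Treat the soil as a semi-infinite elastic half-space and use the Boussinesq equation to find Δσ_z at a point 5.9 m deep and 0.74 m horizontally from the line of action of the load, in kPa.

Δσ_z ≈ 21.6 kPa

Boussinesq vertical stress below a point load on an elastic half-space:
Δσ_z = 3P/(2πz²) · [1 + (r/z)²]^(−5/2)
r/z = 0.74/5.9 = 0.12542; [1+(r/z)²]^(−5/2) = 0.96173.
Δσ_z = 3×1640/(2π×5.9²) × 0.96173 = 22.495 × 0.96173 = 21.63 kPa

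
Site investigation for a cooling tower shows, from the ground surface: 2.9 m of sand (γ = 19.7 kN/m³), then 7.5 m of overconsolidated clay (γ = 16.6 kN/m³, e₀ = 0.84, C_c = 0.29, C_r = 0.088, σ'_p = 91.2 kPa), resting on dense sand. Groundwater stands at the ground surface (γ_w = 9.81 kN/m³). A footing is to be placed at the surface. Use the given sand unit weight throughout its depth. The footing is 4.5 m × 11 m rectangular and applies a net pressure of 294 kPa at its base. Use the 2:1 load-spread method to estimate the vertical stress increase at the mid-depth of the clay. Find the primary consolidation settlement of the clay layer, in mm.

Mid-depth of clay below the ground surface: z = 2.9 + 7.5/2 = 6.65 m.
Total vertical stress at mid-clay: σ_v = 19.7×2.9 + 16.6×3.75 = 119.38 kPa.
Pore pressure: u = 9.81×(6.65 − 0) = 65.237 kPa.
Initial effective stress: σ'_0 = σ_v − u = 119.38 − 65.237 = 54.143 kPa.
Stress increase at mid-clay by the 2:1 spreading method:
Δσ = qBL/((B+z)(L+z)) = 294×4.5×11/((4.5+6.65)(11+6.65)) = 73.949 kPa
Final effective stress: σ'_f = 54.143 + 73.949 = 128.09 kPa.
σ'_f = 128.09 > σ'_p = 91.2 kPa, so the stress path crosses the preconsolidation pressure — recompression up to σ'_p, then virgin compression beyond:
S_c = H/(1+e₀)·[C_r·log₁₀(σ'_p/σ'_0) + C_c·log₁₀(σ'_f/σ'_p)]
    = 7.5/1.84 × [0.088×log₁₀(91.2/54.143) + 0.29×log₁₀(128.09/91.2)]
    = 4.0761 × [0.019928 + 0.042781] = 0.2556 m

S_c ≈ 256 mm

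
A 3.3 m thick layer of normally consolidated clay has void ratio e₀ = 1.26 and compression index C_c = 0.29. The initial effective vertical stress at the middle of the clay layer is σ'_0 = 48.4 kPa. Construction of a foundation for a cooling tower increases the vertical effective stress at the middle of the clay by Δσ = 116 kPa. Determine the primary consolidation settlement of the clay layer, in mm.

Final effective stress: σ'_f = σ'_0 + Δσ = 48.4 + 116 = 164.4 kPa.
Normally consolidated clay, so the full stress increment lies on the virgin compression line:
S_c = C_c·H/(1+e₀)·log₁₀(σ'_f/σ'_0) = 0.29×3.3/(1+1.26)×log₁₀(164.4/48.4)
    = 0.42345 × 0.53106 = 0.2249 m

S_c ≈ 225 mm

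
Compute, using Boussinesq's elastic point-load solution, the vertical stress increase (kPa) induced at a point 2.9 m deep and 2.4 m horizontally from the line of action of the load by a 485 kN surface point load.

Boussinesq vertical stress below a point load on an elastic half-space:
Δσ_z = 3P/(2πz²) · [1 + (r/z)²]^(−5/2)
r/z = 2.4/2.9 = 0.82759; [1+(r/z)²]^(−5/2) = 0.27137.
Δσ_z = 3×485/(2π×2.9²) × 0.27137 = 27.535 × 0.27137 = 7.472 kPa

Δσ_z ≈ 7.47 kPa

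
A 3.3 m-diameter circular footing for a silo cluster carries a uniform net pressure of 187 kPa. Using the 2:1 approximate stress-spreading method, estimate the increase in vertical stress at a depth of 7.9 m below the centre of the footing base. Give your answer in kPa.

By the 2:1 method the load spreads at 1 horizontal : 2 vertical, so at depth z the loaded area has grown by z in each plan dimension:
Δσ ≈ qD²/(D+z)² = 187×3.3²/(3.3+7.9)² = 16.234 kPa

Δσ_z ≈ 16.2 kPa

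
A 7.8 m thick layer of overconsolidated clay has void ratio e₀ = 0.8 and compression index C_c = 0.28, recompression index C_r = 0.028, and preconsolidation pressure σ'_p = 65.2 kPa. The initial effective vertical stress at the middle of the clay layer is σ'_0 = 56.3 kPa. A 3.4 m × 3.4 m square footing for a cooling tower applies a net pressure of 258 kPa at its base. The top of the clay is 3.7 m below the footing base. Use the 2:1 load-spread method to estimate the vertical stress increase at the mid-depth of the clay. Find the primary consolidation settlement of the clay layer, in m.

S_c ≈ 0.122 m

Mid-depth of clay below the footing base: z = 3.7 + 7.8/2 = 7.6 m.
Stress increase at mid-clay by the 2:1 spreading method:
Δσ = qBL/((B+z)(L+z)) = 258×3.4×3.4/((3.4+7.6)(3.4+7.6)) = 24.649 kPa
Final effective stress: σ'_f = 56.3 + 24.649 = 80.949 kPa.
σ'_f = 80.949 > σ'_p = 65.2 kPa, so the stress path crosses the preconsolidation pressure — recompression up to σ'_p, then virgin compression beyond:
S_c = H/(1+e₀)·[C_r·log₁₀(σ'_p/σ'_0) + C_c·log₁₀(σ'_f/σ'_p)]
    = 7.8/1.8 × [0.028×log₁₀(65.2/56.3) + 0.28×log₁₀(80.949/65.2)]
    = 4.3333 × [0.0017847 + 0.02631] = 0.1217 m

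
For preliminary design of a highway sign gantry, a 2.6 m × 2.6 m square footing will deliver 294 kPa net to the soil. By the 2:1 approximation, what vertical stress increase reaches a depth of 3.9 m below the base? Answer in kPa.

By the 2:1 method the load spreads at 1 horizontal : 2 vertical, so at depth z the loaded area has grown by z in each plan dimension:
Δσ = qBL/((B+z)(L+z)) = 294×2.6×2.6/((2.6+3.9)(2.6+3.9)) = 47.04 kPa

Δσ_z ≈ 47 kPa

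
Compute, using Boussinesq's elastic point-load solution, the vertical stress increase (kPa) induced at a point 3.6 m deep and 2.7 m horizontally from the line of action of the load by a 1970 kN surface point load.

Boussinesq vertical stress below a point load on an elastic half-space:
Δσ_z = 3P/(2πz²) · [1 + (r/z)²]^(−5/2)
r/z = 2.7/3.6 = 0.75; [1+(r/z)²]^(−5/2) = 0.32768.
Δσ_z = 3×1970/(2π×3.6²) × 0.32768 = 72.578 × 0.32768 = 23.78 kPa

Δσ_z ≈ 23.8 kPa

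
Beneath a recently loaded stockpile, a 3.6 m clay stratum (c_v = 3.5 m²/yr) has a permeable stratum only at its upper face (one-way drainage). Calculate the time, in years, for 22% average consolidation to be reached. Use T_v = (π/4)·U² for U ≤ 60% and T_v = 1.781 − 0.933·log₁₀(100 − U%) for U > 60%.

Drainage path length: H_d = H = 3.6 m (single drainage).
U ≤ 60%: T_v = (π/4)·U² = (π/4)×0.22² = 0.038013.
t = T_v·H_d²/c_v = 0.038013×3.6²/3.5 = 0.1408 years.

t ≈ 0.141 years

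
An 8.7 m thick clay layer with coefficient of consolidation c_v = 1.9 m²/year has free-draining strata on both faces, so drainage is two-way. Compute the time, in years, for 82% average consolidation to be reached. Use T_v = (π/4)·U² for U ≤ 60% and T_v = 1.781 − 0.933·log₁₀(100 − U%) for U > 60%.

t ≈ 6.07 years

Drainage path length: H_d = H/2 = 4.35 m (double drainage).
U > 60%: T_v = 1.781 − 0.933·log₁₀(100 − 82) = 0.60983.
t = T_v·H_d²/c_v = 0.60983×4.35²/1.9 = 6.073 years.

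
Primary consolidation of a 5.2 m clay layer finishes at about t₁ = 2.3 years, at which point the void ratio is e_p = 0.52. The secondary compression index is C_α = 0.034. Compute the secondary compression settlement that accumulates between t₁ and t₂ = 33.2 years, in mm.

S_s ≈ 135 mm

Secondary compression: S_s = C_α·H/(1+e_p)·log₁₀(t₂/t₁)
S_s = 0.034×5.2/(1+0.52)×log₁₀(33.2/2.3)
    = 0.1163 × 1.159 = 0.1349 m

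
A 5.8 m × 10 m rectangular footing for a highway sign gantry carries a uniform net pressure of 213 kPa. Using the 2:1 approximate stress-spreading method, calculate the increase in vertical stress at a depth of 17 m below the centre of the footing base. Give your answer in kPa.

By the 2:1 method the load spreads at 1 horizontal : 2 vertical, so at depth z the loaded area has grown by z in each plan dimension:
Δσ = qBL/((B+z)(L+z)) = 213×5.8×10/((5.8+17)(10+17)) = 20.068 kPa

Δσ_z ≈ 20.1 kPa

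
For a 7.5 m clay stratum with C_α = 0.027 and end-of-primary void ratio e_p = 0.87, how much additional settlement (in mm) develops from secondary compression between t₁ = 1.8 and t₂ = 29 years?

S_s ≈ 131 mm

Secondary compression: S_s = C_α·H/(1+e_p)·log₁₀(t₂/t₁)
S_s = 0.027×7.5/(1+0.87)×log₁₀(29/1.8)
    = 0.1083 × 1.207 = 0.1307 m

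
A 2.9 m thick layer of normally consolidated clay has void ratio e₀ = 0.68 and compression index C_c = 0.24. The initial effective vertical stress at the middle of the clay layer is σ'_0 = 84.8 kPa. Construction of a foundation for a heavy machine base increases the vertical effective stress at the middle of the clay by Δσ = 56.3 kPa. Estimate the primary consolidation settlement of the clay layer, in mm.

S_c ≈ 91.6 mm

Final effective stress: σ'_f = σ'_0 + Δσ = 84.8 + 56.3 = 141.1 kPa.
Normally consolidated clay, so the full stress increment lies on the virgin compression line:
S_c = C_c·H/(1+e₀)·log₁₀(σ'_f/σ'_0) = 0.24×2.9/(1+0.68)×log₁₀(141.1/84.8)
    = 0.41429 × 0.22113 = 0.09161 m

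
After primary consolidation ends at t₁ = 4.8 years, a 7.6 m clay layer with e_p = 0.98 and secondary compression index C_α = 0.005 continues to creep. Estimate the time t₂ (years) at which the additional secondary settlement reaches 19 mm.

S_s = C_α·H/(1+e_p)·log₁₀(t₂/t₁) ⇒ log₁₀(t₂/t₁) = S_s·(1+e_p)/(C_α·H).
log₁₀(t₂/t₁) = 0.019 × (1+0.98) / (0.005×7.6) = 0.99
t₂ = t₁ × 10^0.99 = 4.8 × 9.772 = 46.91 years

t₂ ≈ 46.9 years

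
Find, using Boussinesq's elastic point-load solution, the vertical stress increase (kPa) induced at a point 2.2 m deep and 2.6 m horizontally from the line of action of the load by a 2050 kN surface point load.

Boussinesq vertical stress below a point load on an elastic half-space:
Δσ_z = 3P/(2πz²) · [1 + (r/z)²]^(−5/2)
r/z = 2.6/2.2 = 1.1818; [1+(r/z)²]^(−5/2) = 0.11245.
Δσ_z = 3×2050/(2π×2.2²) × 0.11245 = 202.23 × 0.11245 = 22.74 kPa

Δσ_z ≈ 22.7 kPa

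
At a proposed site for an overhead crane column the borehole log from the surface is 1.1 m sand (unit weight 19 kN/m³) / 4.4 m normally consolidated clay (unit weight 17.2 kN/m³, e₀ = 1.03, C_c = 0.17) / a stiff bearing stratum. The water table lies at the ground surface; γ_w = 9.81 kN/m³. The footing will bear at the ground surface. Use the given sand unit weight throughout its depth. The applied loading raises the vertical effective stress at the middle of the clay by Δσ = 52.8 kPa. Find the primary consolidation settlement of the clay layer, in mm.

Mid-depth of clay below the ground surface: z = 1.1 + 4.4/2 = 3.3 m.
Total vertical stress at mid-clay: σ_v = 19×1.1 + 17.2×2.2 = 58.74 kPa.
Pore pressure: u = 9.81×(3.3 − 0) = 32.373 kPa.
Initial effective stress: σ'_0 = σ_v − u = 58.74 − 32.373 = 26.367 kPa.
Final effective stress: σ'_f = σ'_0 + Δσ = 26.367 + 52.8 = 79.167 kPa.
Normally consolidated clay, so the full stress increment lies on the virgin compression line:
S_c = C_c·H/(1+e₀)·log₁₀(σ'_f/σ'_0) = 0.17×4.4/(1+1.03)×log₁₀(79.167/26.367)
    = 0.36847 × 0.47748 = 0.1759 m

S_c ≈ 176 mm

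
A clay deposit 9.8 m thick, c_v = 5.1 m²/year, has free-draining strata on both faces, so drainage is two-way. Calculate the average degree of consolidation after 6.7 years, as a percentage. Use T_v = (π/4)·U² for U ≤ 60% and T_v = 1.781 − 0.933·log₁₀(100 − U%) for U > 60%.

U ≈ 97.6 %

Drainage path length: H_d = H/2 = 4.9 m (double drainage).
T_v = c_v·t/H_d² = 5.1×6.7/4.9² = 1.4232.
T_v = 1.4232 corresponds to the U > 60% branch:
U = 1 − 10^((1.781 − T_v)/0.933)/100 = 0.9758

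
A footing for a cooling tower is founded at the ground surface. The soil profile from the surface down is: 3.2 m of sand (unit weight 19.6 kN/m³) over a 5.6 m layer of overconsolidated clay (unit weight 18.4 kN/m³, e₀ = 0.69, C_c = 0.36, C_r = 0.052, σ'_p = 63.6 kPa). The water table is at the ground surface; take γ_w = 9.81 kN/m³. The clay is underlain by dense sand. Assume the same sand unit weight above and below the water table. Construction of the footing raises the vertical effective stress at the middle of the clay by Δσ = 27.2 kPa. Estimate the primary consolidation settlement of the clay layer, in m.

S_c ≈ 0.146 m

Mid-depth of clay below the ground surface: z = 3.2 + 5.6/2 = 6 m.
Total vertical stress at mid-clay: σ_v = 19.6×3.2 + 18.4×2.8 = 114.24 kPa.
Pore pressure: u = 9.81×(6 − 0) = 58.86 kPa.
Initial effective stress: σ'_0 = σ_v − u = 114.24 − 58.86 = 55.38 kPa.
Final effective stress: σ'_f = 55.38 + 27.2 = 82.58 kPa.
σ'_f = 82.58 > σ'_p = 63.6 kPa, so the stress path crosses the preconsolidation pressure — recompression up to σ'_p, then virgin compression beyond:
S_c = H/(1+e₀)·[C_r·log₁₀(σ'_p/σ'_0) + C_c·log₁₀(σ'_f/σ'_p)]
    = 5.6/1.69 × [0.052×log₁₀(63.6/55.38) + 0.36×log₁₀(82.58/63.6)]
    = 3.3136 × [0.0031254 + 0.04083] = 0.1457 m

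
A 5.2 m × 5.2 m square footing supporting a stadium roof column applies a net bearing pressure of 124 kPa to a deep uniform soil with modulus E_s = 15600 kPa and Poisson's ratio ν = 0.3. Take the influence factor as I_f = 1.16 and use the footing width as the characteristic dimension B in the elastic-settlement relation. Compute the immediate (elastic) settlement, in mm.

Immediate (elastic) settlement: S_e = q·B·(1−ν²)/E_s · I_f.
S_e = 124 × 5.2 × (1 − 0.3²) / 15600 × 1.16
    = 124 × 5.2 × 0.91 / 15600 × 1.16
    = 0.04363 m = 43.63 mm

S_e ≈ 43.6 mm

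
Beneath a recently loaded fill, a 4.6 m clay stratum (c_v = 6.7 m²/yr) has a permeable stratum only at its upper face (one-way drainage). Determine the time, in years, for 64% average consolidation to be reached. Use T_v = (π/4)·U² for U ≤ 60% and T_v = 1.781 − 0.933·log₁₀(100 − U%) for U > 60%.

t ≈ 1.04 years

Drainage path length: H_d = H = 4.6 m (single drainage).
U > 60%: T_v = 1.781 − 0.933·log₁₀(100 − 64) = 0.32897.
t = T_v·H_d²/c_v = 0.32897×4.6²/6.7 = 1.039 years.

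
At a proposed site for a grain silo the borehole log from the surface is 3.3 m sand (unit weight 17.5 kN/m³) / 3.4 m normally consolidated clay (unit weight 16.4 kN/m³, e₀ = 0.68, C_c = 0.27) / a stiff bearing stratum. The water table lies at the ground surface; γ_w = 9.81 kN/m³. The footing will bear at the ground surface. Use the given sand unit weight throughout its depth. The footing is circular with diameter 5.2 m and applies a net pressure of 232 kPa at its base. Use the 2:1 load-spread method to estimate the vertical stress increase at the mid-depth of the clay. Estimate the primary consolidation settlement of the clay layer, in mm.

S_c ≈ 231 mm

Mid-depth of clay below the ground surface: z = 3.3 + 3.4/2 = 5 m.
Total vertical stress at mid-clay: σ_v = 17.5×3.3 + 16.4×1.7 = 85.63 kPa.
Pore pressure: u = 9.81×(5 − 0) = 49.05 kPa.
Initial effective stress: σ'_0 = σ_v − u = 85.63 − 49.05 = 36.58 kPa.
Stress increase at mid-clay by the 2:1 spreading method:
Δσ ≈ qD²/(D+z)² = 232×5.2²/(5.2+5)² = 60.297 kPa
Final effective stress: σ'_f = σ'_0 + Δσ = 36.58 + 60.297 = 96.877 kPa.
Normally consolidated clay, so the full stress increment lies on the virgin compression line:
S_c = C_c·H/(1+e₀)·log₁₀(σ'_f/σ'_0) = 0.27×3.4/(1+0.68)×log₁₀(96.877/36.58)
    = 0.54643 × 0.42298 = 0.2311 m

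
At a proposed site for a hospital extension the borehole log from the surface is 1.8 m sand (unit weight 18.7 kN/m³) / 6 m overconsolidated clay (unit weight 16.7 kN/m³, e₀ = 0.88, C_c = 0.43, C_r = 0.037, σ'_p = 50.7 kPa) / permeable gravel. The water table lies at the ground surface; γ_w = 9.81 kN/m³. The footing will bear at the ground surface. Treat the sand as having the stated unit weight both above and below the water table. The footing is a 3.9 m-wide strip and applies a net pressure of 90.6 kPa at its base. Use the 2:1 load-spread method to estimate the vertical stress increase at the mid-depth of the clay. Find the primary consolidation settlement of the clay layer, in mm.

Mid-depth of clay below the ground surface: z = 1.8 + 6/2 = 4.8 m.
Total vertical stress at mid-clay: σ_v = 18.7×1.8 + 16.7×3 = 83.76 kPa.
Pore pressure: u = 9.81×(4.8 − 0) = 47.088 kPa.
Initial effective stress: σ'_0 = σ_v − u = 83.76 − 47.088 = 36.672 kPa.
Stress increase at mid-clay by the 2:1 spreading method:
Δσ = qB/(B+z) = 90.6×3.9/(3.9+4.8) = 40.614 kPa
Final effective stress: σ'_f = 36.672 + 40.614 = 77.286 kPa.
σ'_f = 77.286 > σ'_p = 50.7 kPa, so the stress path crosses the preconsolidation pressure — recompression up to σ'_p, then virgin compression beyond:
S_c = H/(1+e₀)·[C_r·log₁₀(σ'_p/σ'_0) + C_c·log₁₀(σ'_f/σ'_p)]
    = 6/1.88 × [0.037×log₁₀(50.7/36.672) + 0.43×log₁₀(77.286/50.7)]
    = 3.1915 × [0.0052049 + 0.07873] = 0.2679 m

S_c ≈ 268 mm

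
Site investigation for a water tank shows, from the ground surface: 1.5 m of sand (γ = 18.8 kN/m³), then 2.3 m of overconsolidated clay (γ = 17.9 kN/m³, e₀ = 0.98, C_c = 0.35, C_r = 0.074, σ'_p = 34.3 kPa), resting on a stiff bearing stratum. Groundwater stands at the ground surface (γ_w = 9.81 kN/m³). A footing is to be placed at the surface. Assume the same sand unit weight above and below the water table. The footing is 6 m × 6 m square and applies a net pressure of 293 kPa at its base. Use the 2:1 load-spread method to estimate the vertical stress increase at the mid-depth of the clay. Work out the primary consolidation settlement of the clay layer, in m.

Mid-depth of clay below the ground surface: z = 1.5 + 2.3/2 = 2.65 m.
Total vertical stress at mid-clay: σ_v = 18.8×1.5 + 17.9×1.15 = 48.785 kPa.
Pore pressure: u = 9.81×(2.65 − 0) = 25.997 kPa.
Initial effective stress: σ'_0 = σ_v − u = 48.785 − 25.997 = 22.788 kPa.
Stress increase at mid-clay by the 2:1 spreading method:
Δσ = qBL/((B+z)(L+z)) = 293×6×6/((6+2.65)(6+2.65)) = 140.97 kPa
Final effective stress: σ'_f = 22.788 + 140.97 = 163.76 kPa.
σ'_f = 163.76 > σ'_p = 34.3 kPa, so the stress path crosses the preconsolidation pressure — recompression up to σ'_p, then virgin compression beyond:
S_c = H/(1+e₀)·[C_r·log₁₀(σ'_p/σ'_0) + C_c·log₁₀(σ'_f/σ'_p)]
    = 2.3/1.98 × [0.074×log₁₀(34.3/22.788) + 0.35×log₁₀(163.76/34.3)]
    = 1.1616 × [0.013142 + 0.23762] = 0.2913 m

S_c ≈ 0.291 m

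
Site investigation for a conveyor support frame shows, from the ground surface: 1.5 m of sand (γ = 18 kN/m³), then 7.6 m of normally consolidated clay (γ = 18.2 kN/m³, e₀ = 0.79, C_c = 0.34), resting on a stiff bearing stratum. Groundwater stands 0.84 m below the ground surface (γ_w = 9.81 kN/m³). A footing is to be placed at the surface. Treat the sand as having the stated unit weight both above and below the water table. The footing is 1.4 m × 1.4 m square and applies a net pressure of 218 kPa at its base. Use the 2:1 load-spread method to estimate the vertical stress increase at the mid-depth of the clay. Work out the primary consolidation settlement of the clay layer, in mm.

S_c ≈ 105 mm

Mid-depth of clay below the ground surface: z = 1.5 + 7.6/2 = 5.3 m.
Total vertical stress at mid-clay: σ_v = 18×1.5 + 18.2×3.8 = 96.16 kPa.
Pore pressure: u = 9.81×(5.3 − 0.84) = 43.753 kPa.
Initial effective stress: σ'_0 = σ_v − u = 96.16 − 43.753 = 52.407 kPa.
Stress increase at mid-clay by the 2:1 spreading method:
Δσ = qBL/((B+z)(L+z)) = 218×1.4×1.4/((1.4+5.3)(1.4+5.3)) = 9.5184 kPa
Final effective stress: σ'_f = σ'_0 + Δσ = 52.407 + 9.5184 = 61.925 kPa.
Normally consolidated clay, so the full stress increment lies on the virgin compression line:
S_c = C_c·H/(1+e₀)·log₁₀(σ'_f/σ'_0) = 0.34×7.6/(1+0.79)×log₁₀(61.925/52.407)
    = 1.4436 × 0.072477 = 0.1046 m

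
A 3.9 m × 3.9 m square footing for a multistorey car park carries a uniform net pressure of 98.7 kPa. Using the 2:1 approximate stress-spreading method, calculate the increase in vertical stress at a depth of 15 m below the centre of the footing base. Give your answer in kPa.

Δσ_z ≈ 4.2 kPa

By the 2:1 method the load spreads at 1 horizontal : 2 vertical, so at depth z the loaded area has grown by z in each plan dimension:
Δσ = qBL/((B+z)(L+z)) = 98.7×3.9×3.9/((3.9+15)(3.9+15)) = 4.2026 kPa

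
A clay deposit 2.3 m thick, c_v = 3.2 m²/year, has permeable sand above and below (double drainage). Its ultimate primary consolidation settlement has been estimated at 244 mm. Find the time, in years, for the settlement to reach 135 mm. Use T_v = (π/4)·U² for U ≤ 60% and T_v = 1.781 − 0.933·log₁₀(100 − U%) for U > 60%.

Drainage path length: H_d = H/2 = 1.15 m (double drainage).
U = S(t)/S_ult = 135/244 = 0.5533.
U ≤ 60%: T_v = (π/4)·U² = (π/4)×0.55328² = 0.24042.
t = T_v·H_d²/c_v = 0.24042×1.15²/3.2 = 0.09936 years.

t ≈ 0.0994 years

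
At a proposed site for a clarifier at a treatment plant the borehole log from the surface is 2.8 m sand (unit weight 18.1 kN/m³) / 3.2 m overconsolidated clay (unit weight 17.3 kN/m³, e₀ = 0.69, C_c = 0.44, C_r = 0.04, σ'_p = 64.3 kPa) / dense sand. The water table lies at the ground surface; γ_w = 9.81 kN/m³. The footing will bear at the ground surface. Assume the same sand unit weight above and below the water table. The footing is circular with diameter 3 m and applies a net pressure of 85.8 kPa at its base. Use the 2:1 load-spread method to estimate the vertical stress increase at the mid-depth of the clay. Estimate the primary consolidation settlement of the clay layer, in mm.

S_c ≈ 11.1 mm

Mid-depth of clay below the ground surface: z = 2.8 + 3.2/2 = 4.4 m.
Total vertical stress at mid-clay: σ_v = 18.1×2.8 + 17.3×1.6 = 78.36 kPa.
Pore pressure: u = 9.81×(4.4 − 0) = 43.164 kPa.
Initial effective stress: σ'_0 = σ_v − u = 78.36 − 43.164 = 35.196 kPa.
Stress increase at mid-clay by the 2:1 spreading method:
Δσ ≈ qD²/(D+z)² = 85.8×3²/(3+4.4)² = 14.102 kPa
Final effective stress: σ'_f = 35.196 + 14.102 = 49.298 kPa.
σ'_f = 49.298 ≤ σ'_p = 64.3 kPa, so the clay remains overconsolidated and only the recompression index applies:
S_c = C_r·H/(1+e₀)·log₁₀(σ'_f/σ'_0) = 0.04×3.2/1.69×log₁₀(49.298/35.196)
    = 0.07574 × 0.14634 = 0.01108 m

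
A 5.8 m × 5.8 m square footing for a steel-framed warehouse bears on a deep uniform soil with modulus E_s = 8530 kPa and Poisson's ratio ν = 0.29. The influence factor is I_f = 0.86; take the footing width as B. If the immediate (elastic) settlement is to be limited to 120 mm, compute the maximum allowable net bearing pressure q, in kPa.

q ≈ 224 kPa

S_e = q·B·(1−ν²)/E_s · I_f  ⇒  q = S_e·E_s / (B·(1−ν²)·I_f).
q = 0.12 × 8530 / (5.8 × 0.9159 × 0.86) = 224.1 kPa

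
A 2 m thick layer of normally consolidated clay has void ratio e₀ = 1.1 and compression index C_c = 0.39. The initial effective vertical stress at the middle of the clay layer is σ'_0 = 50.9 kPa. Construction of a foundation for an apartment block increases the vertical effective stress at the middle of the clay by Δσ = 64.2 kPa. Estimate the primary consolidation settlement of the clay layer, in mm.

S_c ≈ 132 mm

Final effective stress: σ'_f = σ'_0 + Δσ = 50.9 + 64.2 = 115.1 kPa.
Normally consolidated clay, so the full stress increment lies on the virgin compression line:
S_c = C_c·H/(1+e₀)·log₁₀(σ'_f/σ'_0) = 0.39×2/(1+1.1)×log₁₀(115.1/50.9)
    = 0.37143 × 0.35436 = 0.1316 m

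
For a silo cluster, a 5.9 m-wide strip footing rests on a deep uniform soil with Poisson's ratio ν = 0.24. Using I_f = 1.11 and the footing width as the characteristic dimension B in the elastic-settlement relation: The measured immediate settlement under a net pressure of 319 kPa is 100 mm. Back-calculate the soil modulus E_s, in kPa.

E_s ≈ 19700 kPa

S_e = q·B·(1−ν²)/E_s · I_f  ⇒  E_s = q·B·(1−ν²)·I_f / S_e.
E_s = 319 × 5.9 × 0.9424 × 1.11 / 0.1 = 19690 kPa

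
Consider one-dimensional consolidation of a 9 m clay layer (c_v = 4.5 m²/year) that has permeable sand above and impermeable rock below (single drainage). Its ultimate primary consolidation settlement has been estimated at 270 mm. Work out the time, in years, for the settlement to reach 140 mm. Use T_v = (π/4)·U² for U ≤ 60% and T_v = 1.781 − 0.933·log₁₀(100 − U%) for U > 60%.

t ≈ 3.8 years

Drainage path length: H_d = H = 9 m (single drainage).
U = S(t)/S_ult = 140/270 = 0.5185.
U ≤ 60%: T_v = (π/4)·U² = (π/4)×0.51852² = 0.21116.
t = T_v·H_d²/c_v = 0.21116×9²/4.5 = 3.801 years.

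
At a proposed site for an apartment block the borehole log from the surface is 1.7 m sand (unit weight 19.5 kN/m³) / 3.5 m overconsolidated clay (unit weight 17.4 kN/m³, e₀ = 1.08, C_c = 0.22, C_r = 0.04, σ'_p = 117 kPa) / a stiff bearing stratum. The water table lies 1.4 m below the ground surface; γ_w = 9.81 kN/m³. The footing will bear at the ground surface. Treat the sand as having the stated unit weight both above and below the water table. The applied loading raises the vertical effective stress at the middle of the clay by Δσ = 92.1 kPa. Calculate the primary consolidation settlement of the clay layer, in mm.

S_c ≈ 52.6 mm

Mid-depth of clay below the ground surface: z = 1.7 + 3.5/2 = 3.45 m.
Total vertical stress at mid-clay: σ_v = 19.5×1.7 + 17.4×1.75 = 63.6 kPa.
Pore pressure: u = 9.81×(3.45 − 1.4) = 20.11 kPa.
Initial effective stress: σ'_0 = σ_v − u = 63.6 − 20.11 = 43.49 kPa.
Final effective stress: σ'_f = 43.49 + 92.1 = 135.59 kPa.
σ'_f = 135.59 > σ'_p = 117 kPa, so the stress path crosses the preconsolidation pressure — recompression up to σ'_p, then virgin compression beyond:
S_c = H/(1+e₀)·[C_r·log₁₀(σ'_p/σ'_0) + C_c·log₁₀(σ'_f/σ'_p)]
    = 3.5/2.08 × [0.04×log₁₀(117/43.49) + 0.22×log₁₀(135.59/117)]
    = 1.6827 × [0.017192 + 0.014089] = 0.05264 m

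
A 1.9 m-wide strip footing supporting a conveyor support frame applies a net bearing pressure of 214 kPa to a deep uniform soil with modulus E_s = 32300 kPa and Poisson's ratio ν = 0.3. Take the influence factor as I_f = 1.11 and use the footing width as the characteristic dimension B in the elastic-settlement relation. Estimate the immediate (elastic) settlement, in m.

S_e ≈ 0.0127 m

Immediate (elastic) settlement: S_e = q·B·(1−ν²)/E_s · I_f.
S_e = 214 × 1.9 × (1 − 0.3²) / 32300 × 1.11
    = 214 × 1.9 × 0.91 / 32300 × 1.11
    = 0.01272 m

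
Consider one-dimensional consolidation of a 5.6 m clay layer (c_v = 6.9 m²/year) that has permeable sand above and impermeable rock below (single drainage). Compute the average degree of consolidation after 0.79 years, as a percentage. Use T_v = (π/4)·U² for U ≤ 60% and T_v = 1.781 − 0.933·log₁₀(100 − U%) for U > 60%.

Drainage path length: H_d = H = 5.6 m (single drainage).
T_v = c_v·t/H_d² = 6.9×0.79/5.6² = 0.17382.
T_v = 0.17382 corresponds to the U ≤ 60% branch:
U = √(4T_v/π) = 0.4704

U ≈ 47 %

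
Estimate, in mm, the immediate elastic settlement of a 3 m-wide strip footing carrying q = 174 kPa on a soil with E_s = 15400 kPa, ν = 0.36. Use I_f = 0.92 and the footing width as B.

Immediate (elastic) settlement: S_e = q·B·(1−ν²)/E_s · I_f.
S_e = 174 × 3 × (1 − 0.36²) / 15400 × 0.92
    = 174 × 3 × 0.8704 / 15400 × 0.92
    = 0.02714 m = 27.14 mm

S_e ≈ 27.1 mm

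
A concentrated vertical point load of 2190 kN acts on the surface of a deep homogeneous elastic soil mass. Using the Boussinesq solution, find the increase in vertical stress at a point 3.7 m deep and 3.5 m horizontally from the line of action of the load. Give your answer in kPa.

Δσ_z ≈ 15.5 kPa

Boussinesq vertical stress below a point load on an elastic half-space:
Δσ_z = 3P/(2πz²) · [1 + (r/z)²]^(−5/2)
r/z = 3.5/3.7 = 0.94595; [1+(r/z)²]^(−5/2) = 0.20234.
Δσ_z = 3×2190/(2π×3.7²) × 0.20234 = 76.38 × 0.20234 = 15.45 kPa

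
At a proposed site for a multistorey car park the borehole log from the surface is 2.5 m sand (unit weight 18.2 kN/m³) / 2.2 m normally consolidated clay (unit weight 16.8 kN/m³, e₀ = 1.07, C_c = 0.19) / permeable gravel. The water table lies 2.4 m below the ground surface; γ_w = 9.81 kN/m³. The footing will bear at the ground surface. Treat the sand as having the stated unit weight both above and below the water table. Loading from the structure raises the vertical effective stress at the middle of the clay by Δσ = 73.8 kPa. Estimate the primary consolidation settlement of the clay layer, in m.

S_c ≈ 0.0773 m

Mid-depth of clay below the ground surface: z = 2.5 + 2.2/2 = 3.6 m.
Total vertical stress at mid-clay: σ_v = 18.2×2.5 + 16.8×1.1 = 63.98 kPa.
Pore pressure: u = 9.81×(3.6 − 2.4) = 11.772 kPa.
Initial effective stress: σ'_0 = σ_v − u = 63.98 − 11.772 = 52.208 kPa.
Final effective stress: σ'_f = σ'_0 + Δσ = 52.208 + 73.8 = 126.01 kPa.
Normally consolidated clay, so the full stress increment lies on the virgin compression line:
S_c = C_c·H/(1+e₀)·log₁₀(σ'_f/σ'_0) = 0.19×2.2/(1+1.07)×log₁₀(126.01/52.208)
    = 0.20193 × 0.38267 = 0.07727 m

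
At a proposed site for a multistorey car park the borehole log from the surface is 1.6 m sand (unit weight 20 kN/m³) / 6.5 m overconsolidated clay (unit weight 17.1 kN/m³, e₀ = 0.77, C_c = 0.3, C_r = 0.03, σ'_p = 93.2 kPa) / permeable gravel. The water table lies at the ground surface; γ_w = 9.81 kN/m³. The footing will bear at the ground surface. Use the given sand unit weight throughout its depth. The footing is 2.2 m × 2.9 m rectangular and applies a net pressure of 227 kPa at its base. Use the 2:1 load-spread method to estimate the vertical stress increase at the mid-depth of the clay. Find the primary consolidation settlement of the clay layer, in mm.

S_c ≈ 24.3 mm

Mid-depth of clay below the ground surface: z = 1.6 + 6.5/2 = 4.85 m.
Total vertical stress at mid-clay: σ_v = 20×1.6 + 17.1×3.25 = 87.575 kPa.
Pore pressure: u = 9.81×(4.85 − 0) = 47.578 kPa.
Initial effective stress: σ'_0 = σ_v − u = 87.575 − 47.578 = 39.997 kPa.
Stress increase at mid-clay by the 2:1 spreading method:
Δσ = qBL/((B+z)(L+z)) = 227×2.2×2.9/((2.2+4.85)(2.9+4.85)) = 26.507 kPa
Final effective stress: σ'_f = 39.997 + 26.507 = 66.504 kPa.
σ'_f = 66.504 ≤ σ'_p = 93.2 kPa, so the clay remains overconsolidated and only the recompression index applies:
S_c = C_r·H/(1+e₀)·log₁₀(σ'_f/σ'_0) = 0.03×6.5/1.77×log₁₀(66.504/39.997)
    = 0.11017 × 0.22082 = 0.02433 m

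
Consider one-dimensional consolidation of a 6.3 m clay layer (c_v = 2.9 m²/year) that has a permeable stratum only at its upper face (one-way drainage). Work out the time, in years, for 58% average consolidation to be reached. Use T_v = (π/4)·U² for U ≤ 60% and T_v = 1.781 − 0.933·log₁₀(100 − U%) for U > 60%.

Drainage path length: H_d = H = 6.3 m (single drainage).
U ≤ 60%: T_v = (π/4)·U² = (π/4)×0.58² = 0.26421.
t = T_v·H_d²/c_v = 0.26421×6.3²/2.9 = 3.616 years.

t ≈ 3.62 years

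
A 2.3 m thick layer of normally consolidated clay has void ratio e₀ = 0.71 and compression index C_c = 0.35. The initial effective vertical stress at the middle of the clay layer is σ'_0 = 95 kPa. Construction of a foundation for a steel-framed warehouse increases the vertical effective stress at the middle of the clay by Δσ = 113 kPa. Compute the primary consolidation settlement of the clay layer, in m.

S_c ≈ 0.16 m

Final effective stress: σ'_f = σ'_0 + Δσ = 95 + 113 = 208 kPa.
Normally consolidated clay, so the full stress increment lies on the virgin compression line:
S_c = C_c·H/(1+e₀)·log₁₀(σ'_f/σ'_0) = 0.35×2.3/(1+0.71)×log₁₀(208/95)
    = 0.47076 × 0.34034 = 0.1602 m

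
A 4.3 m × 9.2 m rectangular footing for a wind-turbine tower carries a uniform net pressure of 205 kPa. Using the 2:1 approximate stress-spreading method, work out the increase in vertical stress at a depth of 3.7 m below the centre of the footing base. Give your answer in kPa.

By the 2:1 method the load spreads at 1 horizontal : 2 vertical, so at depth z the loaded area has grown by z in each plan dimension:
Δσ = qBL/((B+z)(L+z)) = 205×4.3×9.2/((4.3+3.7)(9.2+3.7)) = 78.583 kPa

Δσ_z ≈ 78.6 kPa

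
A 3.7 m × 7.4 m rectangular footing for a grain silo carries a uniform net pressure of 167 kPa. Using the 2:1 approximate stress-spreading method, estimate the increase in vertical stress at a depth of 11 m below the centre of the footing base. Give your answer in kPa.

Δσ_z ≈ 16.9 kPa

By the 2:1 method the load spreads at 1 horizontal : 2 vertical, so at depth z the loaded area has grown by z in each plan dimension:
Δσ = qBL/((B+z)(L+z)) = 167×3.7×7.4/((3.7+11)(7.4+11)) = 16.905 kPa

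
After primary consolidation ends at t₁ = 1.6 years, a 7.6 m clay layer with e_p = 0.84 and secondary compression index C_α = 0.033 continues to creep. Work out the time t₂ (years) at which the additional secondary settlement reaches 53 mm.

S_s = C_α·H/(1+e_p)·log₁₀(t₂/t₁) ⇒ log₁₀(t₂/t₁) = S_s·(1+e_p)/(C_α·H).
log₁₀(t₂/t₁) = 0.053 × (1+0.84) / (0.033×7.6) = 0.3888
t₂ = t₁ × 10^0.3888 = 1.6 × 2.448 = 3.917 years

t₂ ≈ 3.92 years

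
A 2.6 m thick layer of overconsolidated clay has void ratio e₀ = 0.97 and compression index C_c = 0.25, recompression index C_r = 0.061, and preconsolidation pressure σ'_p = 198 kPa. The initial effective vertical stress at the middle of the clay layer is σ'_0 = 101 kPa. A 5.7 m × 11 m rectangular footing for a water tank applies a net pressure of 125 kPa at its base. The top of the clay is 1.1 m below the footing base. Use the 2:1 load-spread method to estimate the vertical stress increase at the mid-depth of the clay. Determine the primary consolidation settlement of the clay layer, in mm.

S_c ≈ 18.9 mm

Mid-depth of clay below the footing base: z = 1.1 + 2.6/2 = 2.4 m.
Stress increase at mid-clay by the 2:1 spreading method:
Δσ = qBL/((B+z)(L+z)) = 125×5.7×11/((5.7+2.4)(11+2.4)) = 72.208 kPa
Final effective stress: σ'_f = 101 + 72.208 = 173.21 kPa.
σ'_f = 173.21 ≤ σ'_p = 198 kPa, so the clay remains overconsolidated and only the recompression index applies:
S_c = C_r·H/(1+e₀)·log₁₀(σ'_f/σ'_0) = 0.061×2.6/1.97×log₁₀(173.21/101)
    = 0.080508 × 0.23425 = 0.01886 m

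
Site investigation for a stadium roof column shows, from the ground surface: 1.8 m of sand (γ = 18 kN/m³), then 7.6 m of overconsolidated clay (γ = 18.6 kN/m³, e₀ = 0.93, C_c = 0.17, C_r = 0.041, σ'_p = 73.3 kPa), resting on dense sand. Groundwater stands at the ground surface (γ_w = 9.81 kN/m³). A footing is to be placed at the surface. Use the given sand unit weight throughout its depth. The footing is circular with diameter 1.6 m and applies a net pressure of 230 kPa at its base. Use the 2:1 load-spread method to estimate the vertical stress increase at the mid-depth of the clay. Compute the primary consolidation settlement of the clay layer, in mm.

Mid-depth of clay below the ground surface: z = 1.8 + 7.6/2 = 5.6 m.
Total vertical stress at mid-clay: σ_v = 18×1.8 + 18.6×3.8 = 103.08 kPa.
Pore pressure: u = 9.81×(5.6 − 0) = 54.936 kPa.
Initial effective stress: σ'_0 = σ_v − u = 103.08 − 54.936 = 48.144 kPa.
Stress increase at mid-clay by the 2:1 spreading method:
Δσ ≈ qD²/(D+z)² = 230×1.6²/(1.6+5.6)² = 11.358 kPa
Final effective stress: σ'_f = 48.144 + 11.358 = 59.502 kPa.
σ'_f = 59.502 ≤ σ'_p = 73.3 kPa, so the clay remains overconsolidated and only the recompression index applies:
S_c = C_r·H/(1+e₀)·log₁₀(σ'_f/σ'_0) = 0.041×7.6/1.93×log₁₀(59.502/48.144)
    = 0.16145 × 0.091989 = 0.01485 m

S_c ≈ 14.9 mm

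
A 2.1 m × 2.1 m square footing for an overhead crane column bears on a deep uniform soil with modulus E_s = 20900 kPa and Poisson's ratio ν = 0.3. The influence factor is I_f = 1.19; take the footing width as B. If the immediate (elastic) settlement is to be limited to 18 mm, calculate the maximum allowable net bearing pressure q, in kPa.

S_e = q·B·(1−ν²)/E_s · I_f  ⇒  q = S_e·E_s / (B·(1−ν²)·I_f).
q = 0.018 × 20900 / (2.1 × 0.91 × 1.19) = 165.4 kPa

q ≈ 165 kPa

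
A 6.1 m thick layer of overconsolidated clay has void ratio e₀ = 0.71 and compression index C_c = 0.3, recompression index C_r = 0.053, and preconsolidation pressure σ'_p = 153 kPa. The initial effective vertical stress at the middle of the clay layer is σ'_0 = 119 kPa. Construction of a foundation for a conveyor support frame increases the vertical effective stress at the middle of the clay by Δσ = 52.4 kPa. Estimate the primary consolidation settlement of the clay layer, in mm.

S_c ≈ 73.4 mm

Final effective stress: σ'_f = 119 + 52.4 = 171.4 kPa.
σ'_f = 171.4 > σ'_p = 153 kPa, so the stress path crosses the preconsolidation pressure — recompression up to σ'_p, then virgin compression beyond:
S_c = H/(1+e₀)·[C_r·log₁₀(σ'_p/σ'_0) + C_c·log₁₀(σ'_f/σ'_p)]
    = 6.1/1.71 × [0.053×log₁₀(153/119) + 0.3×log₁₀(171.4/153)]
    = 3.5673 × [0.0057847 + 0.014796] = 0.07342 m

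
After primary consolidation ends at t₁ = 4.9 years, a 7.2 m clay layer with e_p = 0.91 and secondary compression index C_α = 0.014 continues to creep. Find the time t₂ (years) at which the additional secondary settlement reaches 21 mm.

S_s = C_α·H/(1+e_p)·log₁₀(t₂/t₁) ⇒ log₁₀(t₂/t₁) = S_s·(1+e_p)/(C_α·H).
log₁₀(t₂/t₁) = 0.021 × (1+0.91) / (0.014×7.2) = 0.3979
t₂ = t₁ × 10^0.3979 = 4.9 × 2.5 = 12.25 years

t₂ ≈ 12.2 years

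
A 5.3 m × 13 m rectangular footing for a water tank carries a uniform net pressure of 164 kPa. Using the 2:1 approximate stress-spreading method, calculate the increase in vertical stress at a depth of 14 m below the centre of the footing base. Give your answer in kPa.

Δσ_z ≈ 21.7 kPa

By the 2:1 method the load spreads at 1 horizontal : 2 vertical, so at depth z the loaded area has grown by z in each plan dimension:
Δσ = qBL/((B+z)(L+z)) = 164×5.3×13/((5.3+14)(13+14)) = 21.684 kPa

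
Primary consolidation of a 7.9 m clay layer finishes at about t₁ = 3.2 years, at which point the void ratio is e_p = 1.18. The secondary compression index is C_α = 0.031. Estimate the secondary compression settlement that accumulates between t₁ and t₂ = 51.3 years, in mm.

Secondary compression: S_s = C_α·H/(1+e_p)·log₁₀(t₂/t₁)
S_s = 0.031×7.9/(1+1.18)×log₁₀(51.3/3.2)
    = 0.1123 × 1.205 = 0.1354 m

S_s ≈ 135 mm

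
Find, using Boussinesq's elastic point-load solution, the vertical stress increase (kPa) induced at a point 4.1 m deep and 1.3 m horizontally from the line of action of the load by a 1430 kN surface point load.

Δσ_z ≈ 32 kPa

Boussinesq vertical stress below a point load on an elastic half-space:
Δσ_z = 3P/(2πz²) · [1 + (r/z)²]^(−5/2)
r/z = 1.3/4.1 = 0.31707; [1+(r/z)²]^(−5/2) = 0.78703.
Δσ_z = 3×1430/(2π×4.1²) × 0.78703 = 40.617 × 0.78703 = 31.97 kPa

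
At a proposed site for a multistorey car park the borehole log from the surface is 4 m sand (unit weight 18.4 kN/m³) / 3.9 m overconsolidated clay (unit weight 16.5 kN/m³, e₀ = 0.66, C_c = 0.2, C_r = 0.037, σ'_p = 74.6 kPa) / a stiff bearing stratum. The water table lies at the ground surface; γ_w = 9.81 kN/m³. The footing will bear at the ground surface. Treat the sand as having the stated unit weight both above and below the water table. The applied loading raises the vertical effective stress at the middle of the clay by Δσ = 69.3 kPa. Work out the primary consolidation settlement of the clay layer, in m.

S_c ≈ 0.108 m

Mid-depth of clay below the ground surface: z = 4 + 3.9/2 = 5.95 m.
Total vertical stress at mid-clay: σ_v = 18.4×4 + 16.5×1.95 = 105.77 kPa.
Pore pressure: u = 9.81×(5.95 − 0) = 58.37 kPa.
Initial effective stress: σ'_0 = σ_v − u = 105.77 − 58.37 = 47.4 kPa.
Final effective stress: σ'_f = 47.4 + 69.3 = 116.7 kPa.
σ'_f = 116.7 > σ'_p = 74.6 kPa, so the stress path crosses the preconsolidation pressure — recompression up to σ'_p, then virgin compression beyond:
S_c = H/(1+e₀)·[C_r·log₁₀(σ'_p/σ'_0) + C_c·log₁₀(σ'_f/σ'_p)]
    = 3.9/1.66 × [0.037×log₁₀(74.6/47.4) + 0.2×log₁₀(116.7/74.6)]
    = 2.3494 × [0.0072875 + 0.038866] = 0.1084 m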